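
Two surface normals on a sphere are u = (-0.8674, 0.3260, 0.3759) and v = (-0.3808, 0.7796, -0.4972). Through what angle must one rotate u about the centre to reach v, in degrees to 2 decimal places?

66.57°

u·v = 0.3976; |u| = 1.0000, |v| = 1.0000.
cos θ = (u·v)/(|u||v|) = 0.3976, so θ = 66.57°.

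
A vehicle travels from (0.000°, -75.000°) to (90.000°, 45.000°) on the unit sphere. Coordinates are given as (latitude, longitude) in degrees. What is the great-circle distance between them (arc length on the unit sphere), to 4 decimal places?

In radians: φ₁ = 0.0000, φ₂ = 1.5708, Δλ = 120.000° = 2.0944 rad.
cos c = sin φ₁ sin φ₂ + cos φ₁ cos φ₂ cos Δλ = (0.0000)(1.0000) + (1.0000)(0.0000)(-0.5000) = 0.00000,
so c = arccos(0.00000) = 1.57080 rad.
On the unit sphere the arc length equals the central angle: 1.5708.

1.5708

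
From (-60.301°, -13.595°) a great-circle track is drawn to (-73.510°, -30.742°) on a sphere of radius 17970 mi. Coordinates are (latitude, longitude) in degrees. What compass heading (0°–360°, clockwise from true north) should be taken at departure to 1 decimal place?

With φ₁ = -1.0525, φ₂ = -1.2830, Δλ = -0.2993 rad, the forward-azimuth formula gives
θ = atan2( sin Δλ cos φ₂ , cos φ₁ sin φ₂ − sin φ₁ cos φ₂ cos Δλ ) = atan2(-0.0837, -0.2395) = -160.74°.
Adding 360° brings this into [0°, 360°): 199.3°.

199.3°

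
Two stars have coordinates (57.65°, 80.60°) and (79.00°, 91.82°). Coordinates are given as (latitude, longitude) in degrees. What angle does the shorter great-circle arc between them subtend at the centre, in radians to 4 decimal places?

Let φ₁ = 1.0062 rad, φ₂ = 1.3788 rad, and Δλ = 0.1958 rad.
Haversine: a = sin²(Δφ/2) + cos φ₁ cos φ₂ sin²(Δλ/2) = 0.0343 + (0.5351)(0.1908)(0.0096) = 0.03529.
Central angle c = 2·arcsin(√a) = 0.37795 rad.
So the angular separation is 0.3780 rad.

0.3780 rad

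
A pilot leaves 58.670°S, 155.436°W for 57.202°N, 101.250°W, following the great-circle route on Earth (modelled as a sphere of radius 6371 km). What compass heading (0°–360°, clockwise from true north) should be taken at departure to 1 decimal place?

Δλ = 54.186° = 0.9457 rad.
y = sin Δλ · cos φ₂ = (0.8109)(0.5417) = 0.4393
x = cos φ₁ sin φ₂ − sin φ₁ cos φ₂ cos Δλ = (0.5200)(0.8406) − (-0.8542)(0.5417)(0.5852) = 0.7078
θ = atan2(y, x) = 31.82°, so the bearing is 31.8°.

31.8°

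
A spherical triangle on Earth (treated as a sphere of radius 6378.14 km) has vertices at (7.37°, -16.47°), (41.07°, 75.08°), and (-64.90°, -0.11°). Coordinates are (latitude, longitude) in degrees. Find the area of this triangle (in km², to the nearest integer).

Side lengths (central angles): a = 2.1097, b = 1.2792, c = 1.5067 rad; semiperimeter s = 2.4478.
By l'Huilier's theorem, tan(E/4) = √[tan(s/2) tan((s−a)/2) tan((s−b)/2) tan((s−c)/2)], giving spherical excess E = 1.5169 rad.
Area = E·R² = 1.5169 × (6378.14)² ≈ 61708115 km².

61708115 km²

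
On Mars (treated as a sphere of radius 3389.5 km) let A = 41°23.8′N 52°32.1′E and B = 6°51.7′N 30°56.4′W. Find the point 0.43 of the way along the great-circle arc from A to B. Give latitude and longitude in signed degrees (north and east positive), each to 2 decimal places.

The central angle between A and B is δ = 1.4064 rad.
With f = 0.43, the slerp weights are sin((1−f)δ)/sin δ = 0.7283 and sin(fδ)/sin δ = 0.5763.
Weighted sum of the unit vectors: (0.7283)·(0.4563,0.5954,0.6613) + (0.5763)·(0.8516,-0.5105,0.1195) = (0.8231, 0.1395, 0.5505).
Converting back: φ = atan2(z, √(x²+y²)) = 33.40°, λ = atan2(y, x) = 9.62°.

33.40°, 9.62°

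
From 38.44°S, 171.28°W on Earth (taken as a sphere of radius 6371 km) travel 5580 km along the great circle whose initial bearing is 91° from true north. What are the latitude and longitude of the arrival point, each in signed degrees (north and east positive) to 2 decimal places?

Angular distance δ = d/R = 5580/6371 = 0.87584 rad; initial bearing θ = 1.5882 rad.
sin φ₂ = sin φ₁ cos δ + cos φ₁ sin δ cos θ = (-0.6217)(0.6403) + (0.7833)(0.7681)(-0.0175) = -0.4086, so φ₂ = -24.12°.
Δλ = atan2(sin θ sin δ cos φ₁, cos δ − sin φ₁ sin φ₂) = atan2(0.6015, 0.3863) = 57.289°.
λ₂ = -171.280° + 57.289° = -113.99°.

-24.12°, -113.99°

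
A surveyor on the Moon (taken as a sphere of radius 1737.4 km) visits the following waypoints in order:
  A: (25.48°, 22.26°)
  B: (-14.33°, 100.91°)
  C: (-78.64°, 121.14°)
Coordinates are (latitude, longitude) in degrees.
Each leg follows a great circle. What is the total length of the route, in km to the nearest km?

4588 km

Leg A→B: central angle 1.5051 rad, distance 2614.9 km.
Leg B→C: central angle 1.1354 rad, distance 1972.7 km.
Total: 2614.9 + 1972.7 ≈ 4588 km.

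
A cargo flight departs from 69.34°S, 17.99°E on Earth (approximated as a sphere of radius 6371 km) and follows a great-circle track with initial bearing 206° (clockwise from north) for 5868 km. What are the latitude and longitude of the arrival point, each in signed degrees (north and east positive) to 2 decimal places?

-54.94°, -124.59°

Angular distance δ = d/R = 5868/6371 = 0.92105 rad; initial bearing θ = 3.5954 rad.
sin φ₂ = sin φ₁ cos δ + cos φ₁ sin δ cos θ = (-0.9357)(0.6050) + (0.3528)(0.7962)(-0.8988) = -0.8186, so φ₂ = -54.94°.
Δλ = atan2(sin θ sin δ cos φ₁, cos δ − sin φ₁ sin φ₂) = atan2(-0.1232, -0.1609) = -142.578°.
λ₂ = 17.990° − 142.578° = -124.59°.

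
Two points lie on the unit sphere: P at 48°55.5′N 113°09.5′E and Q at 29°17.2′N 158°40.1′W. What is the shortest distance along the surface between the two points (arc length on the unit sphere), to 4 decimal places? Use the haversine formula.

In radians: φ₁ = 0.8539, φ₂ = 0.5111, Δλ = 88.173° = 1.5389 rad.
Haversine: a = sin²(Δφ/2) + cos φ₁ cos φ₂ sin²(Δλ/2) = 0.0291 + (0.6570)(0.8722)(0.4841) = 0.30648.
Central angle c = 2·arcsin(√a) = 1.17338 rad.
On the unit sphere the arc length equals the central angle: 1.1734.

1.1734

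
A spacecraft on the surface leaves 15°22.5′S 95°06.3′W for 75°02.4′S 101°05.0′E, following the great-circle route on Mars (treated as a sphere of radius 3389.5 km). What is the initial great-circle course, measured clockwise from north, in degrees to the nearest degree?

184°

Δλ = -163.812° = -2.8591 rad.
y = sin Δλ · cos φ₂ = (-0.2788)(0.2581) = -0.0720
x = cos φ₁ sin φ₂ − sin φ₁ cos φ₂ cos Δλ = (0.9642)(-0.9661) − (-0.2651)(0.2581)(-0.9604) = -0.9973
θ = atan2(y, x) = -175.87°; adding 360° gives 184°.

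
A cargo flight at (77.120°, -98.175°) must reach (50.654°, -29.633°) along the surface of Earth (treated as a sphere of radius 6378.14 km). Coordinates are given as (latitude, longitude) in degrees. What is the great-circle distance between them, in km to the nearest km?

With latitudes φ₁ = 77.120°, φ₂ = 50.654° and longitude difference Δλ = 68.542°:
cos c = sin φ₁ sin φ₂ + cos φ₁ cos φ₂ cos Δλ = (0.9748)(0.7733) + (0.2229)(0.6340)(0.3658) = 0.80557,
so c = arccos(0.80557) = 0.63415 rad.
Distance = R·c = 6378.14 × 0.6342 ≈ 4045 km.

4045 km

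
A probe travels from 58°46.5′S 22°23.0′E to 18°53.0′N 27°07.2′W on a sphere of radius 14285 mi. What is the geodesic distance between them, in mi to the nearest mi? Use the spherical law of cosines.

21842 mi

With latitudes φ₁ = -58.775°, φ₂ = 18.883° and longitude difference Δλ = -49.503°:
cos c = sin φ₁ sin φ₂ + cos φ₁ cos φ₂ cos Δλ = (-0.8551)(0.3236) + (0.5184)(0.9462)(0.6494) = 0.04177,
so c = arccos(0.04177) = 1.52901 rad.
Distance = R·c = 14285 × 1.5290 ≈ 21842 mi.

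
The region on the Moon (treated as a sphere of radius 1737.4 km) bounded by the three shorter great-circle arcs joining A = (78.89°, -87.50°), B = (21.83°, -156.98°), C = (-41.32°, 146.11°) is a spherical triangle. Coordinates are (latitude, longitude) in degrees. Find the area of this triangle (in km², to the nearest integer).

Side lengths (central angles): a = 1.4353, b = 2.3946, c = 1.1290 rad; semiperimeter s = 2.4794.
By l'Huilier's theorem, tan(E/4) = √[tan(s/2) tan((s−a)/2) tan((s−b)/2) tan((s−c)/2)], giving spherical excess E = 0.9365 rad.
Area = E·R² = 0.9365 × (1737.4)² ≈ 2826734 km².

2826734 km²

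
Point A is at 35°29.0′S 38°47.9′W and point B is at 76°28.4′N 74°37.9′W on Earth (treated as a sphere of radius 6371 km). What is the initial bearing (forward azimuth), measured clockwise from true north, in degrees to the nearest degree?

351°

Δλ = -35.833° = -0.6254 rad.
y = sin Δλ · cos φ₂ = (-0.5854)(0.2339) = -0.1369
x = cos φ₁ sin φ₂ − sin φ₁ cos φ₂ cos Δλ = (0.8143)(0.9723) − (-0.5805)(0.2339)(0.8107) = 0.9018
θ = atan2(y, x) = -8.63°; adding 360° gives 351°.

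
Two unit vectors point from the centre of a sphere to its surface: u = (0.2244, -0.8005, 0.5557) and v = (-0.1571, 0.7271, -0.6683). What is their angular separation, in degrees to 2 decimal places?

171.38°

u·v = -0.9887; |u| = 1.0000, |v| = 1.0000.
cos θ = (u·v)/(|u||v|) = -0.9887, so θ = 171.38°.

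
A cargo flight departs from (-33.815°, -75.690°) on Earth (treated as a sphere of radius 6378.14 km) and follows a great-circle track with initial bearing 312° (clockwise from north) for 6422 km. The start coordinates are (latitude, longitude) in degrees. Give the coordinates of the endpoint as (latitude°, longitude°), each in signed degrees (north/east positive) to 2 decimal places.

Angular distance δ = d/R = 6422/6378.14 = 1.00688 rad; initial bearing θ = 5.4454 rad.
sin φ₂ = sin φ₁ cos δ + cos φ₁ sin δ cos θ = (-0.5565)(0.5345) + (0.8308)(0.8452)(0.6691) = 0.1724, so φ₂ = 9.93°.
Δλ = atan2(sin θ sin δ cos φ₁, cos δ − sin φ₁ sin φ₂) = atan2(-0.5218, 0.6304) = -39.615°.
λ₂ = -75.690° − 39.615° = -115.31°.

9.93°, -115.31°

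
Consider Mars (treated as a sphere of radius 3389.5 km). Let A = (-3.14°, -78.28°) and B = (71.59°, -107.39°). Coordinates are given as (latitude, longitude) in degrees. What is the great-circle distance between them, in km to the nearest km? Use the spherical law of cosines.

4560 km

In radians: φ₁ = -0.0548, φ₂ = 1.2495, Δλ = -29.110° = -0.5081 rad.
cos c = sin φ₁ sin φ₂ + cos φ₁ cos φ₂ cos Δλ = (-0.0548)(0.9488) + (0.9985)(0.3158)(0.8737) = 0.22354,
so c = arccos(0.22354) = 1.34536 rad.
Distance = R·c = 3389.5 × 1.3454 ≈ 4560 km.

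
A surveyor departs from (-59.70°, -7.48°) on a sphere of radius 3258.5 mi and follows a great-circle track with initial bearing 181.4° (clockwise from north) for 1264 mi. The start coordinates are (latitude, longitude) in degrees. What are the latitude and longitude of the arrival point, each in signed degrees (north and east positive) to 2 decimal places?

Angular distance δ = d/R = 1264/3258.5 = 0.38791 rad; initial bearing θ = 3.1660 rad.
sin φ₂ = sin φ₁ cos δ + cos φ₁ sin δ cos θ = (-0.8634)(0.9257) + (0.5045)(0.3783)(-0.9997) = -0.9900, so φ₂ = -81.90°.
Δλ = atan2(sin θ sin δ cos φ₁, cos δ − sin φ₁ sin φ₂) = atan2(-0.0047, 0.0709) = -3.762°.
λ₂ = -7.480° − 3.762° = -11.24°.

-81.90°, -11.24°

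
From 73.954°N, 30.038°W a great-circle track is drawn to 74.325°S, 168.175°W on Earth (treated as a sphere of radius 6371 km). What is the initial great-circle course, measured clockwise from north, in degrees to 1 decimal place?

248.0°

With φ₁ = 1.2907, φ₂ = -1.2972, Δλ = -2.4109 rad, the forward-azimuth formula gives
θ = atan2( sin Δλ cos φ₂ , cos φ₁ sin φ₂ − sin φ₁ cos φ₂ cos Δλ ) = atan2(-0.1803, -0.0728) = -111.97°.
Adding 360° brings this into [0°, 360°): 248.0°.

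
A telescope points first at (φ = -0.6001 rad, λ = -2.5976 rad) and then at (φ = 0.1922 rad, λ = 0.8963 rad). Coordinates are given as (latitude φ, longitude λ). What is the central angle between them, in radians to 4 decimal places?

2.6224 rad

Let φ₁ = -0.6001 rad, φ₂ = 0.1922 rad, and Δλ = -2.7893 rad.
cos c = sin φ₁ sin φ₂ + cos φ₁ cos φ₂ cos Δλ = (-0.5647)(0.1910) + (0.8253)(0.9816)(-0.9386) = -0.86820,
so c = arccos(-0.86820) = 2.62236 rad.
So the angular separation is 2.6224 rad.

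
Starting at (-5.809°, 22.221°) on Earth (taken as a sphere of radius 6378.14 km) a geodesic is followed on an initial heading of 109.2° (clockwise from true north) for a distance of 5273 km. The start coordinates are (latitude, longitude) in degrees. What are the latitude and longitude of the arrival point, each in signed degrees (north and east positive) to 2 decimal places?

Angular distance δ = d/R = 5273/6378.14 = 0.82673 rad; initial bearing θ = 1.9059 rad.
sin φ₂ = sin φ₁ cos δ + cos φ₁ sin δ cos θ = (-0.1012)(0.6773) + (0.9949)(0.7357)(-0.3289) = -0.3093, so φ₂ = -18.01°.
Δλ = atan2(sin θ sin δ cos φ₁, cos δ − sin φ₁ sin φ₂) = atan2(0.6912, 0.6460) = 46.938°.
λ₂ = 22.221° + 46.938° = 69.16°.

-18.01°, 69.16°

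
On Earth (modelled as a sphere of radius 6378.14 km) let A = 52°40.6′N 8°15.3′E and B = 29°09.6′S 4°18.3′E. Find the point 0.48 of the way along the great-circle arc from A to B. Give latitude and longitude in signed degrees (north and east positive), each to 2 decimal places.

13.40°, 5.99°

The central angle between A and B is δ = 1.4296 rad.
With f = 0.48, the slerp weights are sin((1−f)δ)/sin δ = 0.6836 and sin(fδ)/sin δ = 0.6400.
Weighted sum of the unit vectors: (0.6836)·(0.6000,0.0871,0.7952) + (0.6400)·(0.8708,0.0656,-0.4873) = (0.9675, 0.1015, 0.2318).
Converting back: φ = atan2(z, √(x²+y²)) = 13.40°, λ = atan2(y, x) = 5.99°.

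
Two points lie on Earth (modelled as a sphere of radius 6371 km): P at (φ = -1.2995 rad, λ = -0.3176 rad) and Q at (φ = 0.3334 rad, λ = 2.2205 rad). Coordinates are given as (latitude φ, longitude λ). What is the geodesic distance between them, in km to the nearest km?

In radians: φ₁ = -1.2995, φ₂ = 0.3334, Δλ = 145.422° = 2.5381 rad.
cos c = sin φ₁ sin φ₂ + cos φ₁ cos φ₂ cos Δλ = (-0.9634)(0.3273) + (0.2680)(0.9449)(-0.8234) = -0.52378,
so c = arccos(-0.52378) = 2.12208 rad.
Distance = R·c = 6371 × 2.1221 ≈ 13520 km.

13520 km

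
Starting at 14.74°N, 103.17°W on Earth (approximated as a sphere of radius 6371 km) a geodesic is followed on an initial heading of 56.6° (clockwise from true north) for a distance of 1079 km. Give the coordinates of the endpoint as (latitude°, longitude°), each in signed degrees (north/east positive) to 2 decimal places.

Angular distance δ = d/R = 1079/6371 = 0.16936 rad; initial bearing θ = 0.9879 rad.
sin φ₂ = sin φ₁ cos δ + cos φ₁ sin δ cos θ = (0.2544)(0.9857) + (0.9671)(0.1686)(0.5505) = 0.3405, so φ₂ = 19.91°.
Δλ = atan2(sin θ sin δ cos φ₁, cos δ − sin φ₁ sin φ₂) = atan2(0.1361, 0.8991) = 8.607°.
λ₂ = -103.170° + 8.607° = -94.56°.

19.91°, -94.56°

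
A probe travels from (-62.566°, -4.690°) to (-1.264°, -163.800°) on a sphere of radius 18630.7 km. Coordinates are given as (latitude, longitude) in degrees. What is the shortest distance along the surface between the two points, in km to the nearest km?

In radians: φ₁ = -1.0920, φ₂ = -0.0221, Δλ = -159.110° = -2.7770 rad.
cos c = sin φ₁ sin φ₂ + cos φ₁ cos φ₂ cos Δλ = (-0.8875)(-0.0221) + (0.4607)(0.9998)(-0.9343) = -0.41076,
so c = arccos(-0.41076) = 1.99408 rad.
Distance = R·c = 18630.7 × 1.9941 ≈ 37151 km.

37151 km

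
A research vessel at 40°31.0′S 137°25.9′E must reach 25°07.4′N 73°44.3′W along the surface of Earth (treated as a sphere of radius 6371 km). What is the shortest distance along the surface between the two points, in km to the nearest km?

16663 km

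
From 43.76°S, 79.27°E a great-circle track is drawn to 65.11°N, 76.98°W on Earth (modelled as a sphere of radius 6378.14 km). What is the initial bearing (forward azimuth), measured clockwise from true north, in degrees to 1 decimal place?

Δλ = -156.250° = -2.7271 rad.
y = sin Δλ · cos φ₂ = (-0.4027)(0.4209) = -0.1695
x = cos φ₁ sin φ₂ − sin φ₁ cos φ₂ cos Δλ = (0.7222)(0.9071) − (-0.6916)(0.4209)(-0.9153) = 0.3887
θ = atan2(y, x) = -23.56°; adding 360° gives 336.4°.

336.4°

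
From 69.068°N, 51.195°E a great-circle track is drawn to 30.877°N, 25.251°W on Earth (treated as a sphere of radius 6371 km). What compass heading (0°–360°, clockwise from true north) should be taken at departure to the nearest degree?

With φ₁ = 1.2055, φ₂ = 0.5389, Δλ = -1.3342 rad, the forward-azimuth formula gives
θ = atan2( sin Δλ cos φ₂ , cos φ₁ sin φ₂ − sin φ₁ cos φ₂ cos Δλ ) = atan2(-0.8344, -0.0045) = -90.31°.
Adding 360° brings this into [0°, 360°): 270°.

270°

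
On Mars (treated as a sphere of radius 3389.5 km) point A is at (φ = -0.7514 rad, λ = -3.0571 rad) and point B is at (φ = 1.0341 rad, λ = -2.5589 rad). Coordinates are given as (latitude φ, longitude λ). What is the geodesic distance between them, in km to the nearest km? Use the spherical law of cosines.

6210 km

In radians: φ₁ = -0.7514, φ₂ = 1.0341, Δλ = 28.545° = 0.4982 rad.
cos c = sin φ₁ sin φ₂ + cos φ₁ cos φ₂ cos Δλ = (-0.6827)(0.8594) + (0.7307)(0.5113)(0.8784) = -0.25847,
so c = arccos(-0.25847) = 1.83224 rad.
Distance = R·c = 3389.5 × 1.8322 ≈ 6210 km.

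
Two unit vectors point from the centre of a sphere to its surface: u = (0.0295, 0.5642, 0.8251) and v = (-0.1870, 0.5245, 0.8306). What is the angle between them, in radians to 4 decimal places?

u·v = 0.9757; |u| = 1.0000, |v| = 1.0000.
cos θ = (u·v)/(|u||v|) = 0.9758, so θ = 0.2206 rad.

0.2206 rad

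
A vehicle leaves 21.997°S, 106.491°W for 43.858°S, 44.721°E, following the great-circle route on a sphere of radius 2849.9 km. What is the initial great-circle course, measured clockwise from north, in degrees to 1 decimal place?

Δλ = 151.212° = 2.6391 rad.
y = sin Δλ · cos φ₂ = (0.4816)(0.7211) = 0.3472
x = cos φ₁ sin φ₂ − sin φ₁ cos φ₂ cos Δλ = (0.9272)(-0.6929) − (-0.3746)(0.7211)(-0.8764) = -0.8791
θ = atan2(y, x) = 158.45°, so the bearing is 158.4°.

158.4°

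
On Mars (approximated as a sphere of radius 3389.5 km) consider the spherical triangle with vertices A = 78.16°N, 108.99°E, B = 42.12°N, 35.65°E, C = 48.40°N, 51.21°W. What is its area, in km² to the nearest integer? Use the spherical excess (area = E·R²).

Side lengths (central angles): a = 1.0139, b = 0.9226, c = 0.7953 rad; semiperimeter s = 1.3660.
By l'Huilier's theorem, tan(E/4) = √[tan(s/2) tan((s−a)/2) tan((s−b)/2) tan((s−c)/2)], giving spherical excess E = 0.3900 rad.
Area = E·R² = 0.3900 × (3389.5)² ≈ 4480128 km².

4480128 km²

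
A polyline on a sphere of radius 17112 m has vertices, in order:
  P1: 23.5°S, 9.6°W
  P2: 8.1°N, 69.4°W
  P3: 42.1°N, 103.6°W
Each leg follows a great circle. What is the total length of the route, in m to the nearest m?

Leg P1→P2: central angle 1.1587 rad, distance 19828.0 m.
Leg P2→P3: central angle 0.7926 rad, distance 13562.5 m.
Total: 19828.0 + 13562.5 ≈ 33391 m.

33391 m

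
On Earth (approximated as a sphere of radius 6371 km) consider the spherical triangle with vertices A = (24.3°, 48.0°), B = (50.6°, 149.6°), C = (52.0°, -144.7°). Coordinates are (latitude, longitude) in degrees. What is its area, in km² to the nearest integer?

Side lengths (central angles): a = 0.6924, b = 1.7958, c = 1.3677 rad; semiperimeter s = 1.9280.
By l'Huilier's theorem, tan(E/4) = √[tan(s/2) tan((s−a)/2) tan((s−b)/2) tan((s−c)/2)], giving spherical excess E = 0.5548 rad.
Area = E·R² = 0.5548 × (6371)² ≈ 22518223 km².

22518223 km²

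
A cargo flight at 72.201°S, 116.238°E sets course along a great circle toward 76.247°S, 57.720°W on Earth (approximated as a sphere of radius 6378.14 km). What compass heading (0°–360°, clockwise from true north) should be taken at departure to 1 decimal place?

With φ₁ = -1.2601, φ₂ = -1.3308, Δλ = -3.0361 rad, the forward-azimuth formula gives
θ = atan2( sin Δλ cos φ₂ , cos φ₁ sin φ₂ − sin φ₁ cos φ₂ cos Δλ ) = atan2(-0.0250, -0.5220) = -177.26°.
Adding 360° brings this into [0°, 360°): 182.7°.

182.7°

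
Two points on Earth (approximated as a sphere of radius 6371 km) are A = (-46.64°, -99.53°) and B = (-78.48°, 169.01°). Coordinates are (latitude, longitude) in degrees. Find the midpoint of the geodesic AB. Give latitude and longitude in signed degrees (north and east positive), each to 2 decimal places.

-67.41°, -115.86°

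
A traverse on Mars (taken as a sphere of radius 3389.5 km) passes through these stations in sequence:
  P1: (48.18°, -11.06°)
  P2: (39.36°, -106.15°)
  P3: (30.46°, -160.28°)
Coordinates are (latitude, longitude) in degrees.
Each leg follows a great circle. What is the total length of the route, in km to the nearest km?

Leg P1→P2: central angle 1.1297 rad, distance 3829.3 km.
Leg P2→P3: central angle 0.7784 rad, distance 2638.5 km.
Total: 3829.3 + 2638.5 ≈ 6468 km.

6468 km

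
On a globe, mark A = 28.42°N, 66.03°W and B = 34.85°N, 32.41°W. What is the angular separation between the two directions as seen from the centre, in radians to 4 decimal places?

In radians: φ₁ = 0.4960, φ₂ = 0.6082, Δλ = 33.620° = 0.5868 rad.
cos c = sin φ₁ sin φ₂ + cos φ₁ cos φ₂ cos Δλ = (0.4759)(0.5714) + (0.8795)(0.8207)(0.8327) = 0.87298,
so c = arccos(0.87298) = 0.50951 rad.
So the angular separation is 0.5095 rad.

0.5095 rad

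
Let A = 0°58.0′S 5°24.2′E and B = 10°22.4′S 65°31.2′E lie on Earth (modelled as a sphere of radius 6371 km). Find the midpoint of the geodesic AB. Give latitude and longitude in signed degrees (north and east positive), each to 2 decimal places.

-6.54°, 35.19°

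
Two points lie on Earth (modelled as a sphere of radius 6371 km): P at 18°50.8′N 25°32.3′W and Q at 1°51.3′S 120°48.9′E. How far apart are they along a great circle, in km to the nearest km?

15893 km

With latitudes φ₁ = 18.847°, φ₂ = -1.855° and longitude difference Δλ = 146.353°:
Haversine: a = sin²(Δφ/2) + cos φ₁ cos φ₂ sin²(Δλ/2) = 0.0323 + (0.9464)(0.9995)(0.9162) = 0.89894.
Central angle c = 2·arcsin(√a) = 2.49457 rad.
Distance = R·c = 6371 × 2.4946 ≈ 15893 km.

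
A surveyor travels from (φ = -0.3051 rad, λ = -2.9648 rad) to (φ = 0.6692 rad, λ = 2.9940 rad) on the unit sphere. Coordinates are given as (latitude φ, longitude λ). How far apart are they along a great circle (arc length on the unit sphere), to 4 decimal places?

1.0207

Let φ₁ = -0.3051 rad, φ₂ = 0.6692 rad, and Δλ = -0.3244 rad.
Haversine: a = sin²(Δφ/2) + cos φ₁ cos φ₂ sin²(Δλ/2) = 0.2191 + (0.9538)(0.7843)(0.0261) = 0.23863.
Central angle c = 2·arcsin(√a) = 1.02074 rad.
On the unit sphere the arc length equals the central angle: 1.0207.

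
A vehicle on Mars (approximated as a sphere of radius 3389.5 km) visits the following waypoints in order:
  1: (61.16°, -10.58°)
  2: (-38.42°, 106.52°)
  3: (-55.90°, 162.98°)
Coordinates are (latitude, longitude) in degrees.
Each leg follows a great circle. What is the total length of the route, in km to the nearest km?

10444 km

Leg 1→2: central angle 2.3696 rad, distance 8031.7 km.
Leg 2→3: central angle 0.7117 rad, distance 2412.2 km.
Total: 8031.7 + 2412.2 ≈ 10444 km.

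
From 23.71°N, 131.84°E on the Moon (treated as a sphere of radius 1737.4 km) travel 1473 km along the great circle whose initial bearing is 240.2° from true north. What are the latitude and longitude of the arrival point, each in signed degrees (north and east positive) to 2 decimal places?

-4.31°, 91.11°

Angular distance δ = d/R = 1473/1737.4 = 0.84782 rad; initial bearing θ = 4.1923 rad.
sin φ₂ = sin φ₁ cos δ + cos φ₁ sin δ cos θ = (0.4021)(0.6616) + (0.9156)(0.7498)(-0.4970) = -0.0752, so φ₂ = -4.31°.
Δλ = atan2(sin θ sin δ cos φ₁, cos δ − sin φ₁ sin φ₂) = atan2(-0.5958, 0.6918) = -40.733°.
λ₂ = 131.840° − 40.733° = 91.11°.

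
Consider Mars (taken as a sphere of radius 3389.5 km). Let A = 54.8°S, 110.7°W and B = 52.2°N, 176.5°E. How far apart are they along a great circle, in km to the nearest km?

Let φ₁ = -0.9564 rad, φ₂ = 0.9111 rad, and Δλ = -1.2706 rad.
cos c = sin φ₁ sin φ₂ + cos φ₁ cos φ₂ cos Δλ = (-0.8171)(0.7902) + (0.5764)(0.6129)(0.2957) = -0.54120,
so c = arccos(-0.54120) = 2.14266 rad.
Distance = R·c = 3389.5 × 2.1427 ≈ 7263 km.

7263 km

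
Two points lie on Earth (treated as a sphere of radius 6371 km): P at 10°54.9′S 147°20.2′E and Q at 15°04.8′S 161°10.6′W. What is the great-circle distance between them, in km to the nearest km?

5586 km

Let φ₁ = -0.1905 rad, φ₂ = -0.2632 rad, and Δλ = 0.8986 rad.
cos c = sin φ₁ sin φ₂ + cos φ₁ cos φ₂ cos Δλ = (-0.1894)(-0.2602) + (0.9819)(0.9656)(0.6227) = 0.63964,
so c = arccos(0.63964) = 0.87677 rad.
Distance = R·c = 6371 × 0.8768 ≈ 5586 km.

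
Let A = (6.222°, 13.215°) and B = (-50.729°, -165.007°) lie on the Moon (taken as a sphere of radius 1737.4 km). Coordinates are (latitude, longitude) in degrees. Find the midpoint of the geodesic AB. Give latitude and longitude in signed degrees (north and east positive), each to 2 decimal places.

-61.47°, 10.10°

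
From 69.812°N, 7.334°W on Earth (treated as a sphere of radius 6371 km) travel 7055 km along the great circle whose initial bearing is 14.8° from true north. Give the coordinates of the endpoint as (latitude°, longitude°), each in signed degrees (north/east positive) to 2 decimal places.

45.89°, 153.50°

Angular distance δ = d/R = 7055/6371 = 1.10736 rad; initial bearing θ = 0.2583 rad.
sin φ₂ = sin φ₁ cos δ + cos φ₁ sin δ cos θ = (0.9386)(0.4470) + (0.3451)(0.8945)(0.9668) = 0.7180, so φ₂ = 45.89°.
Δλ = atan2(sin θ sin δ cos φ₁, cos δ − sin φ₁ sin φ₂) = atan2(0.0789, -0.2269) = 160.835°.
λ₂ = -7.334° + 160.835° = 153.50°.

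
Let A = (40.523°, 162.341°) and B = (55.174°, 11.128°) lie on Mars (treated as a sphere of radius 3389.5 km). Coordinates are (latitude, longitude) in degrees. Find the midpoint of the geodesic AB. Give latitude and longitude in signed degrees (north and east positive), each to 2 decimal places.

Central angle δ = 1.4173 rad. Interpolating on the sphere with fraction f = 0.5:
P = [sin((1−f)δ)·A + sin(fδ)·B] / sin δ = 0.6585·A + 0.6585·B in Cartesian coordinates,
giving P = (-0.1080, 0.2244, 0.9685), i.e. latitude 75.58°, longitude 115.69°.

75.58°, 115.69°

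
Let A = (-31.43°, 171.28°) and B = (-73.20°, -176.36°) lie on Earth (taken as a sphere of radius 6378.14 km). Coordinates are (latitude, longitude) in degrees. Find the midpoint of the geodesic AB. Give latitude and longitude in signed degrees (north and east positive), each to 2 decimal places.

-52.44°, 174.40°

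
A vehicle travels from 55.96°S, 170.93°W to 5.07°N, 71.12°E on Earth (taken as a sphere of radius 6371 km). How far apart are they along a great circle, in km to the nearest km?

12181 km

Let φ₁ = -0.9767 rad, φ₂ = 0.0885 rad, and Δλ = -2.0586 rad.
cos c = sin φ₁ sin φ₂ + cos φ₁ cos φ₂ cos Δλ = (-0.8286)(0.0884) + (0.5598)(0.9961)(-0.4687) = -0.33457,
so c = arccos(-0.33457) = 1.91194 rad.
Distance = R·c = 6371 × 1.9119 ≈ 12181 km.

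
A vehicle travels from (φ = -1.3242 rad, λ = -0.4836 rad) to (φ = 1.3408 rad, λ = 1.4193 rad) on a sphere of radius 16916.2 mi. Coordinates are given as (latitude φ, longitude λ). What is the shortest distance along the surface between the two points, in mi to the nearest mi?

48488 mi

With latitudes φ₁ = -75.871°, φ₂ = 76.822° and longitude difference Δλ = 109.028°:
Haversine: a = sin²(Δφ/2) + cos φ₁ cos φ₂ sin²(Δλ/2) = 0.9443 + (0.2441)(0.2280)(0.6630) = 0.98118.
Central angle c = 2·arcsin(√a) = 2.86634 rad.
Distance = R·c = 16916.2 × 2.8663 ≈ 48488 mi.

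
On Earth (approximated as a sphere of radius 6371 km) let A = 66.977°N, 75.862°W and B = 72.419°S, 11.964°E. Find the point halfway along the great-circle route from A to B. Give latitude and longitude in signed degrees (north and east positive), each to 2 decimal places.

-3.75°, -39.00°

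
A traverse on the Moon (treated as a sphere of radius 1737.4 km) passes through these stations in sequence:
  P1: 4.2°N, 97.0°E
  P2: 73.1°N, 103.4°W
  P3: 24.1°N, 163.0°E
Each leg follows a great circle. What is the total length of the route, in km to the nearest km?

5145 km

Leg P1→P2: central angle 1.7739 rad, distance 3081.9 km.
Leg P2→P3: central angle 1.1874 rad, distance 2063.1 km.
Total: 3081.9 + 2063.1 ≈ 5145 km.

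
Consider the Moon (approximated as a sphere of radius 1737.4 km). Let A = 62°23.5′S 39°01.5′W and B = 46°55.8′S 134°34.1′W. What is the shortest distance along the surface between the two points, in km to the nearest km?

1574 km

With latitudes φ₁ = -62.392°, φ₂ = -46.930° and longitude difference Δλ = -95.543°:
cos c = sin φ₁ sin φ₂ + cos φ₁ cos φ₂ cos Δλ = (-0.8861)(-0.7305) + (0.4634)(0.6829)(-0.0966) = 0.61677,
so c = arccos(0.61677) = 0.90616 rad.
Distance = R·c = 1737.4 × 0.9062 ≈ 1574 km.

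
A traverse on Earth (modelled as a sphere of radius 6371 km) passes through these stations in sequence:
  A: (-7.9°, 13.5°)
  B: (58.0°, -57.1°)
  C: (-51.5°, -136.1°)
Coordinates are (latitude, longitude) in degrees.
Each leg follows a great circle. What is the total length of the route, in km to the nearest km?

23752 km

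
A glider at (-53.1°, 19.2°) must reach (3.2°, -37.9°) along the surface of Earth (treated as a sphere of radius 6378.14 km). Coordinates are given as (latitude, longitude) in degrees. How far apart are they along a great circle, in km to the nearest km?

Let φ₁ = -0.9268 rad, φ₂ = 0.0559 rad, and Δλ = -0.9966 rad.
Haversine: a = sin²(Δφ/2) + cos φ₁ cos φ₂ sin²(Δλ/2) = 0.2226 + (0.6004)(0.9984)(0.2284) = 0.35951.
Central angle c = 2·arcsin(√a) = 1.28598 rad.
Distance = R·c = 6378.14 × 1.2860 ≈ 8202 km.

8202 km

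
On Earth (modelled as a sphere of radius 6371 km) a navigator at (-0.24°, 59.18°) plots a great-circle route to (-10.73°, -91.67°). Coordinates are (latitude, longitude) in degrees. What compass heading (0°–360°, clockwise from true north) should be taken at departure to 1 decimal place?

With φ₁ = -0.0042, φ₂ = -0.1873, Δλ = -2.6328 rad, the forward-azimuth formula gives
θ = atan2( sin Δλ cos φ₂ , cos φ₁ sin φ₂ − sin φ₁ cos φ₂ cos Δλ ) = atan2(-0.4786, -0.1898) = -111.63°.
Adding 360° brings this into [0°, 360°): 248.4°.

248.4°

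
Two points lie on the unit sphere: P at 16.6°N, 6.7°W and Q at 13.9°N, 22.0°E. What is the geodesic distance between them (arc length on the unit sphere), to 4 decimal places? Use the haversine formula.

Let φ₁ = 0.2897 rad, φ₂ = 0.2426 rad, and Δλ = 0.5009 rad.
Haversine: a = sin²(Δφ/2) + cos φ₁ cos φ₂ sin²(Δλ/2) = 0.0006 + (0.9583)(0.9707)(0.0614) = 0.05770.
Central angle c = 2·arcsin(√a) = 0.48515 rad.
On the unit sphere the arc length equals the central angle: 0.4852.

0.4852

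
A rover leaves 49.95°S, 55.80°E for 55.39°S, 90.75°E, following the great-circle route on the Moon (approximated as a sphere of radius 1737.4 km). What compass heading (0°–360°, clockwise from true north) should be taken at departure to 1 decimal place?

Δλ = 34.950° = 0.6100 rad.
y = sin Δλ · cos φ₂ = (0.5729)(0.5680) = 0.3254
x = cos φ₁ sin φ₂ − sin φ₁ cos φ₂ cos Δλ = (0.6435)(-0.8230) − (-0.7655)(0.5680)(0.8197) = -0.1732
θ = atan2(y, x) = 118.03°, so the bearing is 118.0°.

118.0°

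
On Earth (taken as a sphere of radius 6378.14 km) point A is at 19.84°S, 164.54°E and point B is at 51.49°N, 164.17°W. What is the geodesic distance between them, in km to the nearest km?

Let φ₁ = -0.3463 rad, φ₂ = 0.8987 rad, and Δλ = 0.5461 rad.
Haversine: a = sin²(Δφ/2) + cos φ₁ cos φ₂ sin²(Δλ/2) = 0.3399 + (0.9406)(0.6227)(0.0727) = 0.38254.
Central angle c = 2·arcsin(√a) = 1.33365 rad.
Distance = R·c = 6378.14 × 1.3337 ≈ 8506 km.

8506 km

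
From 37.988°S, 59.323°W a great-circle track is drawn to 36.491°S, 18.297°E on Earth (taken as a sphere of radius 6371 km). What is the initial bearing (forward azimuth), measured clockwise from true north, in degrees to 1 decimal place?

114.8°

With φ₁ = -0.6630, φ₂ = -0.6369, Δλ = 1.3547 rad, the forward-azimuth formula gives
θ = atan2( sin Δλ cos φ₂ , cos φ₁ sin φ₂ − sin φ₁ cos φ₂ cos Δλ ) = atan2(0.7853, -0.3626) = 114.79°.
So the initial bearing is 114.8°.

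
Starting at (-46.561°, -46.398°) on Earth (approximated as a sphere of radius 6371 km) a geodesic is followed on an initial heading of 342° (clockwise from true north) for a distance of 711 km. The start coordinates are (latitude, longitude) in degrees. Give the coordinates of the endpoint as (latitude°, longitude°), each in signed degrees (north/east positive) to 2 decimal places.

Angular distance δ = d/R = 711/6371 = 0.11160 rad; initial bearing θ = 5.9690 rad.
sin φ₂ = sin φ₁ cos δ + cos φ₁ sin δ cos θ = (-0.7261)(0.9938) + (0.6876)(0.1114)(0.9511) = -0.6488, so φ₂ = -40.45°.
Δλ = atan2(sin θ sin δ cos φ₁, cos δ − sin φ₁ sin φ₂) = atan2(-0.0237, 0.5227) = -2.592°.
λ₂ = -46.398° − 2.592° = -48.99°.

-40.45°, -48.99°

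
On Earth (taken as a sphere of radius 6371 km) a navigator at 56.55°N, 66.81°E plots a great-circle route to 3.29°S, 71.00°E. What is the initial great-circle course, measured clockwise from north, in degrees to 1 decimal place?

175.2°

With φ₁ = 0.9870, φ₂ = -0.0574, Δλ = 0.0731 rad, the forward-azimuth formula gives
θ = atan2( sin Δλ cos φ₂ , cos φ₁ sin φ₂ − sin φ₁ cos φ₂ cos Δλ ) = atan2(0.0729, -0.8624) = 175.17°.
So the initial bearing is 175.2°.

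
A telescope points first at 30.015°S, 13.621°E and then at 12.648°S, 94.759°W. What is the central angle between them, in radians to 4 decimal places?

1.7283 rad

In radians: φ₁ = -0.5239, φ₂ = -0.2207, Δλ = -108.380° = -1.8916 rad.
cos c = sin φ₁ sin φ₂ + cos φ₁ cos φ₂ cos Δλ = (-0.5002)(-0.2190) + (0.8659)(0.9757)(-0.3153) = -0.15688,
so c = arccos(-0.15688) = 1.72832 rad.
So the angular separation is 1.7283 rad.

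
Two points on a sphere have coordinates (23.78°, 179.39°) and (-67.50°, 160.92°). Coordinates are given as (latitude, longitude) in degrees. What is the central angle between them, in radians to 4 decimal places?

1.6112 rad

Let φ₁ = 0.4150 rad, φ₂ = -1.1781 rad, and Δλ = -0.3224 rad.
cos c = sin φ₁ sin φ₂ + cos φ₁ cos φ₂ cos Δλ = (0.4032)(-0.9239) + (0.9151)(0.3827)(0.9485) = -0.04038,
so c = arccos(-0.04038) = 1.61118 rad.
So the angular separation is 1.6112 rad.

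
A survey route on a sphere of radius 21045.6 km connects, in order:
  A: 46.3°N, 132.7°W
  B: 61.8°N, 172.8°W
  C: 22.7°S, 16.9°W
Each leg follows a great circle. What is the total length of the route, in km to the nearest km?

Leg A→B: central angle 0.4802 rad, distance 10107.0 km.
Leg B→C: central angle 2.4010 rad, distance 50529.8 km.
Total: 10107.0 + 50529.8 ≈ 60637 km.

60637 km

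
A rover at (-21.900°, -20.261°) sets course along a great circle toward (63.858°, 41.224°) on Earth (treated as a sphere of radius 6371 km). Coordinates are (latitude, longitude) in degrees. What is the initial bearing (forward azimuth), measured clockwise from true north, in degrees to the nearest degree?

23°

Δλ = 61.485° = 1.0731 rad.
y = sin Δλ · cos φ₂ = (0.8787)(0.4406) = 0.3871
x = cos φ₁ sin φ₂ − sin φ₁ cos φ₂ cos Δλ = (0.9278)(0.8977) − (-0.3730)(0.4406)(0.4774) = 0.9114
θ = atan2(y, x) = 23.02°, so the bearing is 23°.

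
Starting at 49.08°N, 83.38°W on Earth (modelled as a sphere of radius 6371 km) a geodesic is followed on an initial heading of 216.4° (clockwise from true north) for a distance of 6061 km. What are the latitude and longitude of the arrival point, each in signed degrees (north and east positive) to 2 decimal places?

Angular distance δ = d/R = 6061/6371 = 0.95134 rad; initial bearing θ = 3.7769 rad.
sin φ₂ = sin φ₁ cos δ + cos φ₁ sin δ cos θ = (0.7556)(0.5806) + (0.6550)(0.8142)(-0.8049) = 0.0095, so φ₂ = 0.54°.
Δλ = atan2(sin θ sin δ cos φ₁, cos δ − sin φ₁ sin φ₂) = atan2(-0.3165, 0.5734) = -28.893°.
λ₂ = -83.380° − 28.893° = -112.27°.

0.54°, -112.27°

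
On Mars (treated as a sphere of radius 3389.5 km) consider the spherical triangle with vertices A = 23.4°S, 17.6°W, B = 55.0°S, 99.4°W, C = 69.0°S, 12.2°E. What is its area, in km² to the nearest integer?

4497601 km²

Side lengths (central angles): a = 0.8106, b = 0.8551, c = 1.1588 rad; semiperimeter s = 1.4122.
By l'Huilier's theorem, tan(E/4) = √[tan(s/2) tan((s−a)/2) tan((s−b)/2) tan((s−c)/2)], giving spherical excess E = 0.3915 rad.
Area = E·R² = 0.3915 × (3389.5)² ≈ 4497601 km².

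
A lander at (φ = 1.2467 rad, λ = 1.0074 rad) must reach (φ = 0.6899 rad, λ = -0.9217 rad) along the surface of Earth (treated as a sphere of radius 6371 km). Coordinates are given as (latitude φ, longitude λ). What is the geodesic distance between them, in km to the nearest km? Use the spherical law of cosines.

With latitudes φ₁ = 71.431°, φ₂ = 39.528° and longitude difference Δλ = -110.529°:
cos c = sin φ₁ sin φ₂ + cos φ₁ cos φ₂ cos Δλ = (0.9479)(0.6365) + (0.3185)(0.7713)(-0.3507) = 0.51719,
so c = arccos(0.51719) = 1.02723 rad.
Distance = R·c = 6371 × 1.0272 ≈ 6545 km.

6545 km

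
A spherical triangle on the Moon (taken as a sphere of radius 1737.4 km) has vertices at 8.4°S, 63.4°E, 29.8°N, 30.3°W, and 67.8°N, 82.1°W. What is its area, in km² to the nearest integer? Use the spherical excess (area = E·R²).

3243621 km²

Side lengths (central angles): a = 0.8461, b = 2.0301, c = 1.6991 rad; semiperimeter s = 2.2877.
By l'Huilier's theorem, tan(E/4) = √[tan(s/2) tan((s−a)/2) tan((s−b)/2) tan((s−c)/2)], giving spherical excess E = 1.0746 rad.
Area = E·R² = 1.0746 × (1737.4)² ≈ 3243621 km².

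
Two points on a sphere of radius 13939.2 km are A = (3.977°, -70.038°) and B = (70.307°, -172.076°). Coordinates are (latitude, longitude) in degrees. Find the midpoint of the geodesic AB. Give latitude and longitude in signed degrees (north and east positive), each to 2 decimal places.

Central angle δ = 1.5756 rad. Interpolating on the sphere with fraction f = 0.5:
P = [sin((1−f)δ)·A + sin(fδ)·B] / sin δ = 0.7088·A + 0.7088·B in Cartesian coordinates,
giving P = (0.0048, -0.6976, 0.7165), i.e. latitude 45.77°, longitude -89.60°.

45.77°, -89.60°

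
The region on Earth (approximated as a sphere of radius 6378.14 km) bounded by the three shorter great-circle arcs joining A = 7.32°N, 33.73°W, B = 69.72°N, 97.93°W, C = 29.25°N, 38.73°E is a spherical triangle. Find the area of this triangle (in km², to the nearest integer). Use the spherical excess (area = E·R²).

Side lengths (central angles): a = 1.3301, b = 1.2418, c = 1.2983 rad; semiperimeter s = 1.9351.
By l'Huilier's theorem, tan(E/4) = √[tan(s/2) tan((s−a)/2) tan((s−b)/2) tan((s−c)/2)], giving spherical excess E = 0.9128 rad.
Area = E·R² = 0.9128 × (6378.14)² ≈ 37134142 km².

37134142 km²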